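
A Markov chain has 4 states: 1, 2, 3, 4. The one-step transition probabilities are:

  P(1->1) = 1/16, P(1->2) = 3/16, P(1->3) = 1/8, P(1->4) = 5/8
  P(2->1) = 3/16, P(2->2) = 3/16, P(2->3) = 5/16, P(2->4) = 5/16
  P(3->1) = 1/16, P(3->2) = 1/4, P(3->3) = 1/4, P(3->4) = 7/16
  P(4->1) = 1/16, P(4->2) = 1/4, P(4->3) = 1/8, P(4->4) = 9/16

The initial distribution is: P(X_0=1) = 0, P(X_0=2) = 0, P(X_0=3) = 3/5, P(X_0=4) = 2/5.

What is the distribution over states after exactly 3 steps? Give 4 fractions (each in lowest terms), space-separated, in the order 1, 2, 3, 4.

Propagating the distribution step by step (d_{t+1} = d_t * P):
d_0 = (1=0, 2=0, 3=3/5, 4=2/5)
  d_1[1] = 0*1/16 + 0*3/16 + 3/5*1/16 + 2/5*1/16 = 1/16
  d_1[2] = 0*3/16 + 0*3/16 + 3/5*1/4 + 2/5*1/4 = 1/4
  d_1[3] = 0*1/8 + 0*5/16 + 3/5*1/4 + 2/5*1/8 = 1/5
  d_1[4] = 0*5/8 + 0*5/16 + 3/5*7/16 + 2/5*9/16 = 39/80
d_1 = (1=1/16, 2=1/4, 3=1/5, 4=39/80)
  d_2[1] = 1/16*1/16 + 1/4*3/16 + 1/5*1/16 + 39/80*1/16 = 3/32
  d_2[2] = 1/16*3/16 + 1/4*3/16 + 1/5*1/4 + 39/80*1/4 = 59/256
  d_2[3] = 1/16*1/8 + 1/4*5/16 + 1/5*1/4 + 39/80*1/8 = 63/320
  d_2[4] = 1/16*5/8 + 1/4*5/16 + 1/5*7/16 + 39/80*9/16 = 613/1280
d_2 = (1=3/32, 2=59/256, 3=63/320, 4=613/1280)
  d_3[1] = 3/32*1/16 + 59/256*3/16 + 63/320*1/16 + 613/1280*1/16 = 187/2048
  d_3[2] = 3/32*3/16 + 59/256*3/16 + 63/320*1/4 + 613/1280*1/4 = 941/4096
  d_3[3] = 3/32*1/8 + 59/256*5/16 + 63/320*1/4 + 613/1280*1/8 = 3949/20480
  d_3[4] = 3/32*5/8 + 59/256*5/16 + 63/320*7/16 + 613/1280*9/16 = 2489/5120
d_3 = (1=187/2048, 2=941/4096, 3=3949/20480, 4=2489/5120)

Answer: 187/2048 941/4096 3949/20480 2489/5120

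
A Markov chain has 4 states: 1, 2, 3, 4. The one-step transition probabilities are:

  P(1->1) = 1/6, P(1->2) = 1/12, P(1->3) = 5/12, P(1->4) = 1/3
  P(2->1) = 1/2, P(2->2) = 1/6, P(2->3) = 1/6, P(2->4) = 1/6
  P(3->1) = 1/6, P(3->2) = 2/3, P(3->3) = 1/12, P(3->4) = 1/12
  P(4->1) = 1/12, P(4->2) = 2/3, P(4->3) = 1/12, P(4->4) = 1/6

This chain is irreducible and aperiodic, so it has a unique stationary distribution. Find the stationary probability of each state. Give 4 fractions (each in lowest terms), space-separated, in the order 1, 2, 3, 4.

The stationary distribution satisfies pi = pi * P, i.e.:
  pi_1 = 1/6*pi_1 + 1/2*pi_2 + 1/6*pi_3 + 1/12*pi_4
  pi_2 = 1/12*pi_1 + 1/6*pi_2 + 2/3*pi_3 + 2/3*pi_4
  pi_3 = 5/12*pi_1 + 1/6*pi_2 + 1/12*pi_3 + 1/12*pi_4
  pi_4 = 1/3*pi_1 + 1/6*pi_2 + 1/12*pi_3 + 1/6*pi_4
with normalization: pi_1 + pi_2 + pi_3 + pi_4 = 1.

Using the first 3 balance equations plus normalization, the linear system A*pi = b is:
  [-5/6, 1/2, 1/6, 1/12] . pi = 0
  [1/12, -5/6, 2/3, 2/3] . pi = 0
  [5/12, 1/6, -11/12, 1/12] . pi = 0
  [1, 1, 1, 1] . pi = 1

Solving yields:
  pi_1 = 722/2731
  pi_2 = 933/2731
  pi_3 = 546/2731
  pi_4 = 530/2731

Verification (pi * P):
  722/2731*1/6 + 933/2731*1/2 + 546/2731*1/6 + 530/2731*1/12 = 722/2731 = pi_1  (ok)
  722/2731*1/12 + 933/2731*1/6 + 546/2731*2/3 + 530/2731*2/3 = 933/2731 = pi_2  (ok)
  722/2731*5/12 + 933/2731*1/6 + 546/2731*1/12 + 530/2731*1/12 = 546/2731 = pi_3  (ok)
  722/2731*1/3 + 933/2731*1/6 + 546/2731*1/12 + 530/2731*1/6 = 530/2731 = pi_4  (ok)

Answer: 722/2731 933/2731 546/2731 530/2731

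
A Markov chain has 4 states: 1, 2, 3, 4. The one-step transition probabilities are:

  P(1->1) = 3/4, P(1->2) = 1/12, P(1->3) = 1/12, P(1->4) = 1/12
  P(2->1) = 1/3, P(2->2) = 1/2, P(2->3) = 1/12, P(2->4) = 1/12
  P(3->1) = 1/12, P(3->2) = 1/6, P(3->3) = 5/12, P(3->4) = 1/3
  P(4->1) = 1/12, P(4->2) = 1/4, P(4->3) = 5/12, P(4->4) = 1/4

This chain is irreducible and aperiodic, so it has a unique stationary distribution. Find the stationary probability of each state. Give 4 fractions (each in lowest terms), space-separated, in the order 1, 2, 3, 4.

The stationary distribution satisfies pi = pi * P, i.e.:
  pi_1 = 3/4*pi_1 + 1/3*pi_2 + 1/12*pi_3 + 1/12*pi_4
  pi_2 = 1/12*pi_1 + 1/2*pi_2 + 1/6*pi_3 + 1/4*pi_4
  pi_3 = 1/12*pi_1 + 1/12*pi_2 + 5/12*pi_3 + 5/12*pi_4
  pi_4 = 1/12*pi_1 + 1/12*pi_2 + 1/3*pi_3 + 1/4*pi_4
with normalization: pi_1 + pi_2 + pi_3 + pi_4 = 1.

Using the first 3 balance equations plus normalization, the linear system A*pi = b is:
  [-1/4, 1/3, 1/12, 1/12] . pi = 0
  [1/12, -1/2, 1/6, 1/4] . pi = 0
  [1/12, 1/12, -7/12, 5/12] . pi = 0
  [1, 1, 1, 1] . pi = 1

Solving yields:
  pi_1 = 197/476
  pi_2 = 26/119
  pi_3 = 7/34
  pi_4 = 11/68

Verification (pi * P):
  197/476*3/4 + 26/119*1/3 + 7/34*1/12 + 11/68*1/12 = 197/476 = pi_1  (ok)
  197/476*1/12 + 26/119*1/2 + 7/34*1/6 + 11/68*1/4 = 26/119 = pi_2  (ok)
  197/476*1/12 + 26/119*1/12 + 7/34*5/12 + 11/68*5/12 = 7/34 = pi_3  (ok)
  197/476*1/12 + 26/119*1/12 + 7/34*1/3 + 11/68*1/4 = 11/68 = pi_4  (ok)

Answer: 197/476 26/119 7/34 11/68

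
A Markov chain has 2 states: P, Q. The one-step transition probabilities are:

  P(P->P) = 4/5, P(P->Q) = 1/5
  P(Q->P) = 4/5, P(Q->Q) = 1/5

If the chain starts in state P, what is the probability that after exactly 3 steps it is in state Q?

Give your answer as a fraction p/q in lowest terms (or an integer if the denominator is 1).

Computing P^3 by repeated multiplication:
P^1 =
  P: [4/5, 1/5]
  Q: [4/5, 1/5]
P^2 =
  P: [4/5, 1/5]
  Q: [4/5, 1/5]
P^3 =
  P: [4/5, 1/5]
  Q: [4/5, 1/5]

(P^3)[P -> Q] = 1/5

Answer: 1/5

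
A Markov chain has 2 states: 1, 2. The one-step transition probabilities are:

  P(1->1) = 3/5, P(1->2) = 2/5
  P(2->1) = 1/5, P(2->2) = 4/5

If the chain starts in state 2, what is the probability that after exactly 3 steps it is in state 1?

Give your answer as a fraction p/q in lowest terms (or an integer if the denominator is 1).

Computing P^3 by repeated multiplication:
P^1 =
  1: [3/5, 2/5]
  2: [1/5, 4/5]
P^2 =
  1: [11/25, 14/25]
  2: [7/25, 18/25]
P^3 =
  1: [47/125, 78/125]
  2: [39/125, 86/125]

(P^3)[2 -> 1] = 39/125

Answer: 39/125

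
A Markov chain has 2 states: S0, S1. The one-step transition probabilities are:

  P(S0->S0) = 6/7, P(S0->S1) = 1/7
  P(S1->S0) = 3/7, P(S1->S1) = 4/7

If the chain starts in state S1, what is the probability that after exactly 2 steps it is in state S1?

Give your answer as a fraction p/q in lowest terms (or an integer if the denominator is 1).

Answer: 19/49

Derivation:
Computing P^2 by repeated multiplication:
P^1 =
  S0: [6/7, 1/7]
  S1: [3/7, 4/7]
P^2 =
  S0: [39/49, 10/49]
  S1: [30/49, 19/49]

(P^2)[S1 -> S1] = 19/49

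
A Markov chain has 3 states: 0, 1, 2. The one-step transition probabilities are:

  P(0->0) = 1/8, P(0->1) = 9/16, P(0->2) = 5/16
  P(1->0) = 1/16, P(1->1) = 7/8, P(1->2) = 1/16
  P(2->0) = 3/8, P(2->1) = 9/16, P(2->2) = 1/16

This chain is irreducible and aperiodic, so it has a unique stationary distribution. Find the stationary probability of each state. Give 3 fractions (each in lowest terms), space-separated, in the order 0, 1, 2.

The stationary distribution satisfies pi = pi * P, i.e.:
  pi_0 = 1/8*pi_0 + 1/16*pi_1 + 3/8*pi_2
  pi_1 = 9/16*pi_0 + 7/8*pi_1 + 9/16*pi_2
  pi_2 = 5/16*pi_0 + 1/16*pi_1 + 1/16*pi_2
with normalization: pi_0 + pi_1 + pi_2 = 1.

Using the first 2 balance equations plus normalization, the linear system A*pi = b is:
  [-7/8, 1/16, 3/8] . pi = 0
  [9/16, -1/8, 9/16] . pi = 0
  [1, 1, 1] . pi = 1

Solving yields:
  pi_0 = 21/220
  pi_1 = 9/11
  pi_2 = 19/220

Verification (pi * P):
  21/220*1/8 + 9/11*1/16 + 19/220*3/8 = 21/220 = pi_0  (ok)
  21/220*9/16 + 9/11*7/8 + 19/220*9/16 = 9/11 = pi_1  (ok)
  21/220*5/16 + 9/11*1/16 + 19/220*1/16 = 19/220 = pi_2  (ok)

Answer: 21/220 9/11 19/220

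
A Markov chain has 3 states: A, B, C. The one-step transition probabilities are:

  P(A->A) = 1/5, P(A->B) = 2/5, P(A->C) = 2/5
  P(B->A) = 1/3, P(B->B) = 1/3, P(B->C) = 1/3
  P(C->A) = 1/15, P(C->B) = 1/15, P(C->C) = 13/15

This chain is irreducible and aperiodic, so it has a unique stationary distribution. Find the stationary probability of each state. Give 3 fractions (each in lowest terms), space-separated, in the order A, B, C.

Answer: 5/41 6/41 30/41

Derivation:
The stationary distribution satisfies pi = pi * P, i.e.:
  pi_A = 1/5*pi_A + 1/3*pi_B + 1/15*pi_C
  pi_B = 2/5*pi_A + 1/3*pi_B + 1/15*pi_C
  pi_C = 2/5*pi_A + 1/3*pi_B + 13/15*pi_C
with normalization: pi_A + pi_B + pi_C = 1.

Using the first 2 balance equations plus normalization, the linear system A*pi = b is:
  [-4/5, 1/3, 1/15] . pi = 0
  [2/5, -2/3, 1/15] . pi = 0
  [1, 1, 1] . pi = 1

Solving yields:
  pi_A = 5/41
  pi_B = 6/41
  pi_C = 30/41

Verification (pi * P):
  5/41*1/5 + 6/41*1/3 + 30/41*1/15 = 5/41 = pi_A  (ok)
  5/41*2/5 + 6/41*1/3 + 30/41*1/15 = 6/41 = pi_B  (ok)
  5/41*2/5 + 6/41*1/3 + 30/41*13/15 = 30/41 = pi_C  (ok)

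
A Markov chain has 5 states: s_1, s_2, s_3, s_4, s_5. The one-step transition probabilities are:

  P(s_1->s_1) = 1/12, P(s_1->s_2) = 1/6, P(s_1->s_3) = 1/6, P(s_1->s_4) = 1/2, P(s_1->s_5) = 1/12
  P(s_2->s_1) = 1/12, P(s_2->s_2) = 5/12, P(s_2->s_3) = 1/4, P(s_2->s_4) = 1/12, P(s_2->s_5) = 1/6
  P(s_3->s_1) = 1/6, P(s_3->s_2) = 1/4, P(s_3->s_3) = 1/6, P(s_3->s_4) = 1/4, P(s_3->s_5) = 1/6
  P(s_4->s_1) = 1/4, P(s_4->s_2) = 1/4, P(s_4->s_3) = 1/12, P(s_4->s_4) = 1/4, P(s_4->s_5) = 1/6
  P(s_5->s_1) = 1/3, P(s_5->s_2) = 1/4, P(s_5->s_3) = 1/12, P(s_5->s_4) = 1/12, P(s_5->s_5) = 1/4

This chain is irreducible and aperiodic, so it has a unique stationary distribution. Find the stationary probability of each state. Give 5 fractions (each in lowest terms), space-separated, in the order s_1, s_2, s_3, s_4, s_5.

The stationary distribution satisfies pi = pi * P, i.e.:
  pi_s_1 = 1/12*pi_s_1 + 1/12*pi_s_2 + 1/6*pi_s_3 + 1/4*pi_s_4 + 1/3*pi_s_5
  pi_s_2 = 1/6*pi_s_1 + 5/12*pi_s_2 + 1/4*pi_s_3 + 1/4*pi_s_4 + 1/4*pi_s_5
  pi_s_3 = 1/6*pi_s_1 + 1/4*pi_s_2 + 1/6*pi_s_3 + 1/12*pi_s_4 + 1/12*pi_s_5
  pi_s_4 = 1/2*pi_s_1 + 1/12*pi_s_2 + 1/4*pi_s_3 + 1/4*pi_s_4 + 1/12*pi_s_5
  pi_s_5 = 1/12*pi_s_1 + 1/6*pi_s_2 + 1/6*pi_s_3 + 1/6*pi_s_4 + 1/4*pi_s_5
with normalization: pi_s_1 + pi_s_2 + pi_s_3 + pi_s_4 + pi_s_5 = 1.

Using the first 4 balance equations plus normalization, the linear system A*pi = b is:
  [-11/12, 1/12, 1/6, 1/4, 1/3] . pi = 0
  [1/6, -7/12, 1/4, 1/4, 1/4] . pi = 0
  [1/6, 1/4, -5/6, 1/12, 1/12] . pi = 0
  [1/2, 1/12, 1/4, -3/4, 1/12] . pi = 0
  [1, 1, 1, 1, 1] . pi = 1

Solving yields:
  pi_s_1 = 67/384
  pi_s_2 = 217/768
  pi_s_3 = 167/1056
  pi_s_4 = 1849/8448
  pi_s_5 = 701/4224

Verification (pi * P):
  67/384*1/12 + 217/768*1/12 + 167/1056*1/6 + 1849/8448*1/4 + 701/4224*1/3 = 67/384 = pi_s_1  (ok)
  67/384*1/6 + 217/768*5/12 + 167/1056*1/4 + 1849/8448*1/4 + 701/4224*1/4 = 217/768 = pi_s_2  (ok)
  67/384*1/6 + 217/768*1/4 + 167/1056*1/6 + 1849/8448*1/12 + 701/4224*1/12 = 167/1056 = pi_s_3  (ok)
  67/384*1/2 + 217/768*1/12 + 167/1056*1/4 + 1849/8448*1/4 + 701/4224*1/12 = 1849/8448 = pi_s_4  (ok)
  67/384*1/12 + 217/768*1/6 + 167/1056*1/6 + 1849/8448*1/6 + 701/4224*1/4 = 701/4224 = pi_s_5  (ok)

Answer: 67/384 217/768 167/1056 1849/8448 701/4224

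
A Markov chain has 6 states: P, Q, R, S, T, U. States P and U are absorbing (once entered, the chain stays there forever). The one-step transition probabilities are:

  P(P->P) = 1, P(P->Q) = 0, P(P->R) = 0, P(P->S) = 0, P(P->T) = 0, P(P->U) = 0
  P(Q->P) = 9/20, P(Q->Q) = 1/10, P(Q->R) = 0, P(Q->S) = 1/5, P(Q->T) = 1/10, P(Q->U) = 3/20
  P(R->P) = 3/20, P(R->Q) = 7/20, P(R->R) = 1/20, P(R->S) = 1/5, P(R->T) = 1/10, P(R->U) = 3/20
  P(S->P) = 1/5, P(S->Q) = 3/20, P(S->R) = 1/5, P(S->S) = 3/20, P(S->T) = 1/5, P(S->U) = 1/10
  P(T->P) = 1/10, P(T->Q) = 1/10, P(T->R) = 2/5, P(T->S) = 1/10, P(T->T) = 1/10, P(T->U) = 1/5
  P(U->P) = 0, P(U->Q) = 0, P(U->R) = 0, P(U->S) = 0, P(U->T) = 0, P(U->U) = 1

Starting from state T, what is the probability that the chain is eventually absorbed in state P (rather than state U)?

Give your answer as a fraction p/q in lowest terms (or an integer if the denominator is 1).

Let a_i = P(absorbed in P | start in state i).
Boundary conditions: a_P = 1, a_U = 0.
For each transient state i, a_i = sum_j P(i->j) * a_j:
  a_Q = 9/20*a_P + 1/10*a_Q + 0*a_R + 1/5*a_S + 1/10*a_T + 3/20*a_U
  a_R = 3/20*a_P + 7/20*a_Q + 1/20*a_R + 1/5*a_S + 1/10*a_T + 3/20*a_U
  a_S = 1/5*a_P + 3/20*a_Q + 1/5*a_R + 3/20*a_S + 1/5*a_T + 1/10*a_U
  a_T = 1/10*a_P + 1/10*a_Q + 2/5*a_R + 1/10*a_S + 1/10*a_T + 1/5*a_U

Substituting a_P = 1 and a_U = 0, rearrange to (I - Q) a = r where r[i] = P(i -> P):
  [9/10, 0, -1/5, -1/10] . (a_Q, a_R, a_S, a_T) = 9/20
  [-7/20, 19/20, -1/5, -1/10] . (a_Q, a_R, a_S, a_T) = 3/20
  [-3/20, -1/5, 17/20, -1/5] . (a_Q, a_R, a_S, a_T) = 1/5
  [-1/10, -2/5, -1/10, 9/10] . (a_Q, a_R, a_S, a_T) = 1/10

Solving yields:
  a_Q = 27205/39042
  a_R = 23467/39042
  a_S = 24331/39042
  a_T = 10247/19521

Starting state is T, so the absorption probability is a_T = 10247/19521.

Answer: 10247/19521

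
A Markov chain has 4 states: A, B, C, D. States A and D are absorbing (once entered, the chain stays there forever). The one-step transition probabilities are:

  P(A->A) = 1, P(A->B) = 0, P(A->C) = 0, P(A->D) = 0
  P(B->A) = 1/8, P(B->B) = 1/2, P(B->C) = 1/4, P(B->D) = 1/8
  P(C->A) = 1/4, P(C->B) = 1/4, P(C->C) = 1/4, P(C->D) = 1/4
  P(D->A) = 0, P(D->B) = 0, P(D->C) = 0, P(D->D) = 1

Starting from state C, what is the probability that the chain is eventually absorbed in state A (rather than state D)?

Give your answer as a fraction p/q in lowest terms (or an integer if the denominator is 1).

Let a_i = P(absorbed in A | start in state i).
Boundary conditions: a_A = 1, a_D = 0.
For each transient state i, a_i = sum_j P(i->j) * a_j:
  a_B = 1/8*a_A + 1/2*a_B + 1/4*a_C + 1/8*a_D
  a_C = 1/4*a_A + 1/4*a_B + 1/4*a_C + 1/4*a_D

Substituting a_A = 1 and a_D = 0, rearrange to (I - Q) a = r where r[i] = P(i -> A):
  [1/2, -1/4] . (a_B, a_C) = 1/8
  [-1/4, 3/4] . (a_B, a_C) = 1/4

Solving yields:
  a_B = 1/2
  a_C = 1/2

Starting state is C, so the absorption probability is a_C = 1/2.

Answer: 1/2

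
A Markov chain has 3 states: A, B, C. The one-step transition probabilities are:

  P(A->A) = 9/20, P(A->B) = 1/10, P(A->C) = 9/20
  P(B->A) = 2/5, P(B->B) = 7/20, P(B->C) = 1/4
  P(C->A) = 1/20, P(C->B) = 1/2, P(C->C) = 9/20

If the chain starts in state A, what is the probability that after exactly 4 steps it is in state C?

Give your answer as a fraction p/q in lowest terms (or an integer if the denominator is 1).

Answer: 7607/20000

Derivation:
Computing P^4 by repeated multiplication:
P^1 =
  A: [9/20, 1/10, 9/20]
  B: [2/5, 7/20, 1/4]
  C: [1/20, 1/2, 9/20]
P^2 =
  A: [53/200, 61/200, 43/100]
  B: [133/400, 23/80, 19/50]
  C: [49/200, 81/200, 7/20]
P^3 =
  A: [1051/4000, 1393/4000, 389/1000]
  B: [2269/8000, 2591/8000, 157/400]
  C: [1159/4000, 273/800, 369/1000]
P^4 =
  A: [22159/80000, 27413/80000, 7607/20000]
  B: [44289/160000, 2163/6400, 15409/40000]
  C: [22827/80000, 26633/80000, 1527/4000]

(P^4)[A -> C] = 7607/20000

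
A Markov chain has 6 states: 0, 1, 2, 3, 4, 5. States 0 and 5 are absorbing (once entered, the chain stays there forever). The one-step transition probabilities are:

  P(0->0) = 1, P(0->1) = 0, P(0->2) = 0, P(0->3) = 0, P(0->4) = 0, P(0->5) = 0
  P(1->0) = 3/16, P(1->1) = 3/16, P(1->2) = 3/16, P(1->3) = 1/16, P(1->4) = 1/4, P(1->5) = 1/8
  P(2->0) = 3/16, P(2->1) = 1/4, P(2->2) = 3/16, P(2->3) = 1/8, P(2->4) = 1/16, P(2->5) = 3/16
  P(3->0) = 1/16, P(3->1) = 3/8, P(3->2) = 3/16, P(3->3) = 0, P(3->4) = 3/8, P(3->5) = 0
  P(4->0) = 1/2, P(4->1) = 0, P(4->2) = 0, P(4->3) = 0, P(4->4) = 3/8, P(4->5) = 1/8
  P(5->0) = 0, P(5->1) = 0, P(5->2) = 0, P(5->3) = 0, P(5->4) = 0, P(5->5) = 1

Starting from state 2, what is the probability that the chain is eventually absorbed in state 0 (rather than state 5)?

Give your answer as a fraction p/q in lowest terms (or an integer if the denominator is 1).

Let a_i = P(absorbed in 0 | start in state i).
Boundary conditions: a_0 = 1, a_5 = 0.
For each transient state i, a_i = sum_j P(i->j) * a_j:
  a_1 = 3/16*a_0 + 3/16*a_1 + 3/16*a_2 + 1/16*a_3 + 1/4*a_4 + 1/8*a_5
  a_2 = 3/16*a_0 + 1/4*a_1 + 3/16*a_2 + 1/8*a_3 + 1/16*a_4 + 3/16*a_5
  a_3 = 1/16*a_0 + 3/8*a_1 + 3/16*a_2 + 0*a_3 + 3/8*a_4 + 0*a_5
  a_4 = 1/2*a_0 + 0*a_1 + 0*a_2 + 0*a_3 + 3/8*a_4 + 1/8*a_5

Substituting a_0 = 1 and a_5 = 0, rearrange to (I - Q) a = r where r[i] = P(i -> 0):
  [13/16, -3/16, -1/16, -1/4] . (a_1, a_2, a_3, a_4) = 3/16
  [-1/4, 13/16, -1/8, -1/16] . (a_1, a_2, a_3, a_4) = 3/16
  [-3/8, -3/16, 1, -3/8] . (a_1, a_2, a_3, a_4) = 1/16
  [0, 0, 0, 5/8] . (a_1, a_2, a_3, a_4) = 1/2

Solving yields:
  a_1 = 3891/5770
  a_2 = 1766/2885
  a_3 = 4213/5770
  a_4 = 4/5

Starting state is 2, so the absorption probability is a_2 = 1766/2885.

Answer: 1766/2885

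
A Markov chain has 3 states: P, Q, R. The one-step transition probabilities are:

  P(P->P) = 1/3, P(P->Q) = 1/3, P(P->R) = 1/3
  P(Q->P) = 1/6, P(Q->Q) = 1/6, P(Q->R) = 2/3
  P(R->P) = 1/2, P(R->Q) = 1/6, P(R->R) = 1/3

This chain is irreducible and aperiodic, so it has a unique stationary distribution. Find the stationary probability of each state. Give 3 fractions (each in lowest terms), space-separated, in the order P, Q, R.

The stationary distribution satisfies pi = pi * P, i.e.:
  pi_P = 1/3*pi_P + 1/6*pi_Q + 1/2*pi_R
  pi_Q = 1/3*pi_P + 1/6*pi_Q + 1/6*pi_R
  pi_R = 1/3*pi_P + 2/3*pi_Q + 1/3*pi_R
with normalization: pi_P + pi_Q + pi_R = 1.

Using the first 2 balance equations plus normalization, the linear system A*pi = b is:
  [-2/3, 1/6, 1/2] . pi = 0
  [1/3, -5/6, 1/6] . pi = 0
  [1, 1, 1] . pi = 1

Solving yields:
  pi_P = 4/11
  pi_Q = 5/22
  pi_R = 9/22

Verification (pi * P):
  4/11*1/3 + 5/22*1/6 + 9/22*1/2 = 4/11 = pi_P  (ok)
  4/11*1/3 + 5/22*1/6 + 9/22*1/6 = 5/22 = pi_Q  (ok)
  4/11*1/3 + 5/22*2/3 + 9/22*1/3 = 9/22 = pi_R  (ok)

Answer: 4/11 5/22 9/22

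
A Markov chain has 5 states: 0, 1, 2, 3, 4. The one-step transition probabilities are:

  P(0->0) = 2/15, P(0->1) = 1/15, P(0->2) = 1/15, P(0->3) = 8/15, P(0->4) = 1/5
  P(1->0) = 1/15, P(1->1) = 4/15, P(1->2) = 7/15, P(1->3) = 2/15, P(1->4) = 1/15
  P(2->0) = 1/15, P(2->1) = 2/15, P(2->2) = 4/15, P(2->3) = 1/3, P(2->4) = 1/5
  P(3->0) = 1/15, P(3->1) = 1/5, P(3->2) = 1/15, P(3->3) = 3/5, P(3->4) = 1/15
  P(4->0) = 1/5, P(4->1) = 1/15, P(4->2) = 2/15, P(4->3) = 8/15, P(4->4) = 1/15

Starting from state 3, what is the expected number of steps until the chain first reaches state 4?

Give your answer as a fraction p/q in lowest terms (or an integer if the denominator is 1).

Let h_i = expected steps to first reach 4 from state i.
Boundary: h_4 = 0.
First-step equations for the other states:
  h_0 = 1 + 2/15*h_0 + 1/15*h_1 + 1/15*h_2 + 8/15*h_3 + 1/5*h_4
  h_1 = 1 + 1/15*h_0 + 4/15*h_1 + 7/15*h_2 + 2/15*h_3 + 1/15*h_4
  h_2 = 1 + 1/15*h_0 + 2/15*h_1 + 4/15*h_2 + 1/3*h_3 + 1/5*h_4
  h_3 = 1 + 1/15*h_0 + 1/5*h_1 + 1/15*h_2 + 3/5*h_3 + 1/15*h_4

Substituting h_4 = 0 and rearranging gives the linear system (I - Q) h = 1:
  [13/15, -1/15, -1/15, -8/15] . (h_0, h_1, h_2, h_3) = 1
  [-1/15, 11/15, -7/15, -2/15] . (h_0, h_1, h_2, h_3) = 1
  [-1/15, -2/15, 11/15, -1/3] . (h_0, h_1, h_2, h_3) = 1
  [-1/15, -1/5, -1/15, 2/5] . (h_0, h_1, h_2, h_3) = 1

Solving yields:
  h_0 = 3960/457
  h_1 = 8505/914
  h_2 = 7665/914
  h_3 = 9135/914

Starting state is 3, so the expected hitting time is h_3 = 9135/914.

Answer: 9135/914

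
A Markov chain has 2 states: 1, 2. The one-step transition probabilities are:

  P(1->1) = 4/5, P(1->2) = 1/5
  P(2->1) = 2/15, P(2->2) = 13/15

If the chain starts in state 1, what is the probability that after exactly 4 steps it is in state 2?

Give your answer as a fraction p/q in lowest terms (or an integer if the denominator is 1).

Computing P^4 by repeated multiplication:
P^1 =
  1: [4/5, 1/5]
  2: [2/15, 13/15]
P^2 =
  1: [2/3, 1/3]
  2: [2/9, 7/9]
P^3 =
  1: [26/45, 19/45]
  2: [38/135, 97/135]
P^4 =
  1: [14/27, 13/27]
  2: [26/81, 55/81]

(P^4)[1 -> 2] = 13/27

Answer: 13/27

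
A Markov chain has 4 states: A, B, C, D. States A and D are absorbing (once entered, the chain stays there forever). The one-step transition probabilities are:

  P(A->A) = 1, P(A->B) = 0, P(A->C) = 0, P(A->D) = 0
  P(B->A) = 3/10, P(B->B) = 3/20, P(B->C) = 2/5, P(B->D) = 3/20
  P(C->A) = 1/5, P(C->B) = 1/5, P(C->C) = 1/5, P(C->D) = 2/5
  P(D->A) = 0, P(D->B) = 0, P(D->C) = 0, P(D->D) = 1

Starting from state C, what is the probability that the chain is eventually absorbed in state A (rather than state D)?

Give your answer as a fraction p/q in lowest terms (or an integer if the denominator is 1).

Let a_i = P(absorbed in A | start in state i).
Boundary conditions: a_A = 1, a_D = 0.
For each transient state i, a_i = sum_j P(i->j) * a_j:
  a_B = 3/10*a_A + 3/20*a_B + 2/5*a_C + 3/20*a_D
  a_C = 1/5*a_A + 1/5*a_B + 1/5*a_C + 2/5*a_D

Substituting a_A = 1 and a_D = 0, rearrange to (I - Q) a = r where r[i] = P(i -> A):
  [17/20, -2/5] . (a_B, a_C) = 3/10
  [-1/5, 4/5] . (a_B, a_C) = 1/5

Solving yields:
  a_B = 8/15
  a_C = 23/60

Starting state is C, so the absorption probability is a_C = 23/60.

Answer: 23/60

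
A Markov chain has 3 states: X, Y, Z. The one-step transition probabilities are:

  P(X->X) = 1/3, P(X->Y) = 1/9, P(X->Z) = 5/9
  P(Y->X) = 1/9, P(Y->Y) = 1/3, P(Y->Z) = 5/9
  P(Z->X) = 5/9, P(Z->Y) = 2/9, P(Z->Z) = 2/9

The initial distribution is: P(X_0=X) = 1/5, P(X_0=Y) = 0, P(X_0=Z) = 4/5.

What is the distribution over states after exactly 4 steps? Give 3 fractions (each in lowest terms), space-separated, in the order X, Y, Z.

Propagating the distribution step by step (d_{t+1} = d_t * P):
d_0 = (X=1/5, Y=0, Z=4/5)
  d_1[X] = 1/5*1/3 + 0*1/9 + 4/5*5/9 = 23/45
  d_1[Y] = 1/5*1/9 + 0*1/3 + 4/5*2/9 = 1/5
  d_1[Z] = 1/5*5/9 + 0*5/9 + 4/5*2/9 = 13/45
d_1 = (X=23/45, Y=1/5, Z=13/45)
  d_2[X] = 23/45*1/3 + 1/5*1/9 + 13/45*5/9 = 143/405
  d_2[Y] = 23/45*1/9 + 1/5*1/3 + 13/45*2/9 = 76/405
  d_2[Z] = 23/45*5/9 + 1/5*5/9 + 13/45*2/9 = 62/135
d_2 = (X=143/405, Y=76/405, Z=62/135)
  d_3[X] = 143/405*1/3 + 76/405*1/9 + 62/135*5/9 = 287/729
  d_3[Y] = 143/405*1/9 + 76/405*1/3 + 62/135*2/9 = 743/3645
  d_3[Z] = 143/405*5/9 + 76/405*5/9 + 62/135*2/9 = 163/405
d_3 = (X=287/729, Y=743/3645, Z=163/405)
  d_4[X] = 287/729*1/3 + 743/3645*1/9 + 163/405*5/9 = 12383/32805
  d_4[Y] = 287/729*1/9 + 743/3645*1/3 + 163/405*2/9 = 6598/32805
  d_4[Z] = 287/729*5/9 + 743/3645*5/9 + 163/405*2/9 = 512/1215
d_4 = (X=12383/32805, Y=6598/32805, Z=512/1215)

Answer: 12383/32805 6598/32805 512/1215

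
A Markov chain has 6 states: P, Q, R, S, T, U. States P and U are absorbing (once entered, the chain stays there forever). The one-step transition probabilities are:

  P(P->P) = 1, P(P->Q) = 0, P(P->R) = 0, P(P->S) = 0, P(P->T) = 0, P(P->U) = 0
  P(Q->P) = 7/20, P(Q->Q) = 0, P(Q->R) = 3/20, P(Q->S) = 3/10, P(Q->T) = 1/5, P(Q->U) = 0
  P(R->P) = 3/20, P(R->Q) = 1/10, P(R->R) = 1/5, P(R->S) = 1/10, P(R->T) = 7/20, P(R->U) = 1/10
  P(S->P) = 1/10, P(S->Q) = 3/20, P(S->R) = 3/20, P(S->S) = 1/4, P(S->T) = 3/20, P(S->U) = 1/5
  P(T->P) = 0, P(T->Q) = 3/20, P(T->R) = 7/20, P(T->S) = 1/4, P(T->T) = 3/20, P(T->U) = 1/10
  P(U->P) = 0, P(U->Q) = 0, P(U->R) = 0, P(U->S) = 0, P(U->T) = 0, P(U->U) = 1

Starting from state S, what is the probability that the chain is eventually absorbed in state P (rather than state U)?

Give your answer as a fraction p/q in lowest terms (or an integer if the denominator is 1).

Answer: 3373/7174

Derivation:
Let a_i = P(absorbed in P | start in state i).
Boundary conditions: a_P = 1, a_U = 0.
For each transient state i, a_i = sum_j P(i->j) * a_j:
  a_Q = 7/20*a_P + 0*a_Q + 3/20*a_R + 3/10*a_S + 1/5*a_T + 0*a_U
  a_R = 3/20*a_P + 1/10*a_Q + 1/5*a_R + 1/10*a_S + 7/20*a_T + 1/10*a_U
  a_S = 1/10*a_P + 3/20*a_Q + 3/20*a_R + 1/4*a_S + 3/20*a_T + 1/5*a_U
  a_T = 0*a_P + 3/20*a_Q + 7/20*a_R + 1/4*a_S + 3/20*a_T + 1/10*a_U

Substituting a_P = 1 and a_U = 0, rearrange to (I - Q) a = r where r[i] = P(i -> P):
  [1, -3/20, -3/10, -1/5] . (a_Q, a_R, a_S, a_T) = 7/20
  [-1/10, 4/5, -1/10, -7/20] . (a_Q, a_R, a_S, a_T) = 3/20
  [-3/20, -3/20, 3/4, -3/20] . (a_Q, a_R, a_S, a_T) = 1/10
  [-3/20, -7/20, -1/4, 17/20] . (a_Q, a_R, a_S, a_T) = 0

Solving yields:
  a_Q = 845/1266
  a_R = 5798/10761
  a_S = 3373/7174
  a_T = 5143/10761

Starting state is S, so the absorption probability is a_S = 3373/7174.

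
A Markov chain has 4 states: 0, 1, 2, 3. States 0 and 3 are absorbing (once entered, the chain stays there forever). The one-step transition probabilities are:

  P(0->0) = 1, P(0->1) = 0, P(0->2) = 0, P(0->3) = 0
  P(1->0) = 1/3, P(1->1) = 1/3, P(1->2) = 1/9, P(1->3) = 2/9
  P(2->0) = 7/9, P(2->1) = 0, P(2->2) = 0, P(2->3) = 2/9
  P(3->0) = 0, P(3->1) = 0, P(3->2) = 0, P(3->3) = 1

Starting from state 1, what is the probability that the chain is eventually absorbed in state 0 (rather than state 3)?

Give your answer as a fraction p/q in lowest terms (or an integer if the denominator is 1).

Answer: 17/27

Derivation:
Let a_i = P(absorbed in 0 | start in state i).
Boundary conditions: a_0 = 1, a_3 = 0.
For each transient state i, a_i = sum_j P(i->j) * a_j:
  a_1 = 1/3*a_0 + 1/3*a_1 + 1/9*a_2 + 2/9*a_3
  a_2 = 7/9*a_0 + 0*a_1 + 0*a_2 + 2/9*a_3

Substituting a_0 = 1 and a_3 = 0, rearrange to (I - Q) a = r where r[i] = P(i -> 0):
  [2/3, -1/9] . (a_1, a_2) = 1/3
  [0, 1] . (a_1, a_2) = 7/9

Solving yields:
  a_1 = 17/27
  a_2 = 7/9

Starting state is 1, so the absorption probability is a_1 = 17/27.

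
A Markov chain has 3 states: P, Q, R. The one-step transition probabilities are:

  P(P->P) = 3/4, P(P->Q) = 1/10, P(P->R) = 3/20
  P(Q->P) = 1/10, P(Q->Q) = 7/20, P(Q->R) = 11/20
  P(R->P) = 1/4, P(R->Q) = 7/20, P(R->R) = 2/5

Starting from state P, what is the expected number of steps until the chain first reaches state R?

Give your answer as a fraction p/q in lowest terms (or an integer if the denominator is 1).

Let h_i = expected steps to first reach R from state i.
Boundary: h_R = 0.
First-step equations for the other states:
  h_P = 1 + 3/4*h_P + 1/10*h_Q + 3/20*h_R
  h_Q = 1 + 1/10*h_P + 7/20*h_Q + 11/20*h_R

Substituting h_R = 0 and rearranging gives the linear system (I - Q) h = 1:
  [1/4, -1/10] . (h_P, h_Q) = 1
  [-1/10, 13/20] . (h_P, h_Q) = 1

Solving yields:
  h_P = 300/61
  h_Q = 140/61

Starting state is P, so the expected hitting time is h_P = 300/61.

Answer: 300/61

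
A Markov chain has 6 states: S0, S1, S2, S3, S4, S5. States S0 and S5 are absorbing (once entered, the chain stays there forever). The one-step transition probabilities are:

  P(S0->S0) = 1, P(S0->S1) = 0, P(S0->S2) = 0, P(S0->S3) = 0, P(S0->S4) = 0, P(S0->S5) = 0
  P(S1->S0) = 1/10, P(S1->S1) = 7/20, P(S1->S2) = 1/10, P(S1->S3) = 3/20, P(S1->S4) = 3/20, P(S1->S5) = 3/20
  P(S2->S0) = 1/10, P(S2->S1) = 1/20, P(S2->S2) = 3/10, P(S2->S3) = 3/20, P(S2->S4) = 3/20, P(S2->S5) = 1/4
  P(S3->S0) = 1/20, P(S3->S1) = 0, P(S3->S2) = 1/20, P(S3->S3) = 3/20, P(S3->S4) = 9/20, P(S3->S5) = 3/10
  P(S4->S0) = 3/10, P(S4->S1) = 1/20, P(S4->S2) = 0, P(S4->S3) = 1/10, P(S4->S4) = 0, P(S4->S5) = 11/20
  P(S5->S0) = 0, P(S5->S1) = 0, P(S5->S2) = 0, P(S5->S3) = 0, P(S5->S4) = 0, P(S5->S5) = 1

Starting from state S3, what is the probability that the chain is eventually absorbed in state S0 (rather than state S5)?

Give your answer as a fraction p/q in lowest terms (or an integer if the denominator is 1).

Answer: 3593/13947

Derivation:
Let a_i = P(absorbed in S0 | start in state i).
Boundary conditions: a_S0 = 1, a_S5 = 0.
For each transient state i, a_i = sum_j P(i->j) * a_j:
  a_S1 = 1/10*a_S0 + 7/20*a_S1 + 1/10*a_S2 + 3/20*a_S3 + 3/20*a_S4 + 3/20*a_S5
  a_S2 = 1/10*a_S0 + 1/20*a_S1 + 3/10*a_S2 + 3/20*a_S3 + 3/20*a_S4 + 1/4*a_S5
  a_S3 = 1/20*a_S0 + 0*a_S1 + 1/20*a_S2 + 3/20*a_S3 + 9/20*a_S4 + 3/10*a_S5
  a_S4 = 3/10*a_S0 + 1/20*a_S1 + 0*a_S2 + 1/10*a_S3 + 0*a_S4 + 11/20*a_S5

Substituting a_S0 = 1 and a_S5 = 0, rearrange to (I - Q) a = r where r[i] = P(i -> S0):
  [13/20, -1/10, -3/20, -3/20] . (a_S1, a_S2, a_S3, a_S4) = 1/10
  [-1/20, 7/10, -3/20, -3/20] . (a_S1, a_S2, a_S3, a_S4) = 1/10
  [0, -1/20, 17/20, -9/20] . (a_S1, a_S2, a_S3, a_S4) = 1/20
  [-1/20, 0, -1/10, 1] . (a_S1, a_S2, a_S3, a_S4) = 3/10

Solving yields:
  a_S1 = 4712/13947
  a_S2 = 4123/13947
  a_S3 = 3593/13947
  a_S4 = 1593/4649

Starting state is S3, so the absorption probability is a_S3 = 3593/13947.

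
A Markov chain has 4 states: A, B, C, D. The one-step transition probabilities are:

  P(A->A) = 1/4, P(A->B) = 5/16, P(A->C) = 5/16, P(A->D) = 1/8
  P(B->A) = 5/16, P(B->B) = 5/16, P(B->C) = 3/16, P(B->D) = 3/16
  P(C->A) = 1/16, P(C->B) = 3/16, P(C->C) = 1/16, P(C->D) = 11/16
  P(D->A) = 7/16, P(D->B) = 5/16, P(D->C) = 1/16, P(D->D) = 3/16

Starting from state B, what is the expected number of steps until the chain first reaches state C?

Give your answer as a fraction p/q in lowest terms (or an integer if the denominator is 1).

Let h_i = expected steps to first reach C from state i.
Boundary: h_C = 0.
First-step equations for the other states:
  h_A = 1 + 1/4*h_A + 5/16*h_B + 5/16*h_C + 1/8*h_D
  h_B = 1 + 5/16*h_A + 5/16*h_B + 3/16*h_C + 3/16*h_D
  h_D = 1 + 7/16*h_A + 5/16*h_B + 1/16*h_C + 3/16*h_D

Substituting h_C = 0 and rearranging gives the linear system (I - Q) h = 1:
  [3/4, -5/16, -1/8] . (h_A, h_B, h_D) = 1
  [-5/16, 11/16, -3/16] . (h_A, h_B, h_D) = 1
  [-7/16, -5/16, 13/16] . (h_A, h_B, h_D) = 1

Solving yields:
  h_A = 1920/451
  h_B = 2192/451
  h_D = 2432/451

Starting state is B, so the expected hitting time is h_B = 2192/451.

Answer: 2192/451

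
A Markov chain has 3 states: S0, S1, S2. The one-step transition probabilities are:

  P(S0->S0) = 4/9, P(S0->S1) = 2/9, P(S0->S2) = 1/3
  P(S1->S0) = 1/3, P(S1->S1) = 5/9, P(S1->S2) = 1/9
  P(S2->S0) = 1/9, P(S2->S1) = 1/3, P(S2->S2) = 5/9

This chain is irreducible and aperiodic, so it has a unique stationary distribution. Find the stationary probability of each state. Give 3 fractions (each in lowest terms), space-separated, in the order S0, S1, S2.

The stationary distribution satisfies pi = pi * P, i.e.:
  pi_S0 = 4/9*pi_S0 + 1/3*pi_S1 + 1/9*pi_S2
  pi_S1 = 2/9*pi_S0 + 5/9*pi_S1 + 1/3*pi_S2
  pi_S2 = 1/3*pi_S0 + 1/9*pi_S1 + 5/9*pi_S2
with normalization: pi_S0 + pi_S1 + pi_S2 = 1.

Using the first 2 balance equations plus normalization, the linear system A*pi = b is:
  [-5/9, 1/3, 1/9] . pi = 0
  [2/9, -4/9, 1/3] . pi = 0
  [1, 1, 1] . pi = 1

Solving yields:
  pi_S0 = 13/44
  pi_S1 = 17/44
  pi_S2 = 7/22

Verification (pi * P):
  13/44*4/9 + 17/44*1/3 + 7/22*1/9 = 13/44 = pi_S0  (ok)
  13/44*2/9 + 17/44*5/9 + 7/22*1/3 = 17/44 = pi_S1  (ok)
  13/44*1/3 + 17/44*1/9 + 7/22*5/9 = 7/22 = pi_S2  (ok)

Answer: 13/44 17/44 7/22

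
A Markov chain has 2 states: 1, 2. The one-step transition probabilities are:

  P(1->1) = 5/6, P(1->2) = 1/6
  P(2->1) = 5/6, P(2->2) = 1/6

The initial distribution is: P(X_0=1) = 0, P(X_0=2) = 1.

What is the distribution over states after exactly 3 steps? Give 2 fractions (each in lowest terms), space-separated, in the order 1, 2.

Answer: 5/6 1/6

Derivation:
Propagating the distribution step by step (d_{t+1} = d_t * P):
d_0 = (1=0, 2=1)
  d_1[1] = 0*5/6 + 1*5/6 = 5/6
  d_1[2] = 0*1/6 + 1*1/6 = 1/6
d_1 = (1=5/6, 2=1/6)
  d_2[1] = 5/6*5/6 + 1/6*5/6 = 5/6
  d_2[2] = 5/6*1/6 + 1/6*1/6 = 1/6
d_2 = (1=5/6, 2=1/6)
  d_3[1] = 5/6*5/6 + 1/6*5/6 = 5/6
  d_3[2] = 5/6*1/6 + 1/6*1/6 = 1/6
d_3 = (1=5/6, 2=1/6)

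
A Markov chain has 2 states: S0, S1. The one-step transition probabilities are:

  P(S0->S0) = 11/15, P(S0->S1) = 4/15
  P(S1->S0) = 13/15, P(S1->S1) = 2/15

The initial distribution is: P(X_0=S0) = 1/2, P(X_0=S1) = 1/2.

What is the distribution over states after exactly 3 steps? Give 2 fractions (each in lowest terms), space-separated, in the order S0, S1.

Answer: 287/375 88/375

Derivation:
Propagating the distribution step by step (d_{t+1} = d_t * P):
d_0 = (S0=1/2, S1=1/2)
  d_1[S0] = 1/2*11/15 + 1/2*13/15 = 4/5
  d_1[S1] = 1/2*4/15 + 1/2*2/15 = 1/5
d_1 = (S0=4/5, S1=1/5)
  d_2[S0] = 4/5*11/15 + 1/5*13/15 = 19/25
  d_2[S1] = 4/5*4/15 + 1/5*2/15 = 6/25
d_2 = (S0=19/25, S1=6/25)
  d_3[S0] = 19/25*11/15 + 6/25*13/15 = 287/375
  d_3[S1] = 19/25*4/15 + 6/25*2/15 = 88/375
d_3 = (S0=287/375, S1=88/375)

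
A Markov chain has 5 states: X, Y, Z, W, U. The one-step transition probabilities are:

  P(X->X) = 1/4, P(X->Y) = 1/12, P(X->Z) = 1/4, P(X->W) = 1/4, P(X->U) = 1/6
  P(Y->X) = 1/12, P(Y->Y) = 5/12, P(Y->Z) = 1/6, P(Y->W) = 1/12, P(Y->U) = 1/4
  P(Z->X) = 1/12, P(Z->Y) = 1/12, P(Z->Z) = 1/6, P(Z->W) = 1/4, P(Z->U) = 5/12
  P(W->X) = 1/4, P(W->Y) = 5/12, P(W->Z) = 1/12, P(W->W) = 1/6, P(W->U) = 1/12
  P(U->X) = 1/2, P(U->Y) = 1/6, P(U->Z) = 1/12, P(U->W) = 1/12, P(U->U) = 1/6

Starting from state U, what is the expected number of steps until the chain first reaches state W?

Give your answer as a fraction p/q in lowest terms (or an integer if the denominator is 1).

Answer: 4560/721

Derivation:
Let h_i = expected steps to first reach W from state i.
Boundary: h_W = 0.
First-step equations for the other states:
  h_X = 1 + 1/4*h_X + 1/12*h_Y + 1/4*h_Z + 1/4*h_W + 1/6*h_U
  h_Y = 1 + 1/12*h_X + 5/12*h_Y + 1/6*h_Z + 1/12*h_W + 1/4*h_U
  h_Z = 1 + 1/12*h_X + 1/12*h_Y + 1/6*h_Z + 1/4*h_W + 5/12*h_U
  h_U = 1 + 1/2*h_X + 1/6*h_Y + 1/12*h_Z + 1/12*h_W + 1/6*h_U

Substituting h_W = 0 and rearranging gives the linear system (I - Q) h = 1:
  [3/4, -1/12, -1/4, -1/6] . (h_X, h_Y, h_Z, h_U) = 1
  [-1/12, 7/12, -1/6, -1/4] . (h_X, h_Y, h_Z, h_U) = 1
  [-1/12, -1/12, 5/6, -5/12] . (h_X, h_Y, h_Z, h_U) = 1
  [-1/2, -1/6, -1/12, 5/6] . (h_X, h_Y, h_Z, h_U) = 1

Solving yields:
  h_X = 3858/721
  h_Y = 4890/721
  h_Z = 4020/721
  h_U = 4560/721

Starting state is U, so the expected hitting time is h_U = 4560/721.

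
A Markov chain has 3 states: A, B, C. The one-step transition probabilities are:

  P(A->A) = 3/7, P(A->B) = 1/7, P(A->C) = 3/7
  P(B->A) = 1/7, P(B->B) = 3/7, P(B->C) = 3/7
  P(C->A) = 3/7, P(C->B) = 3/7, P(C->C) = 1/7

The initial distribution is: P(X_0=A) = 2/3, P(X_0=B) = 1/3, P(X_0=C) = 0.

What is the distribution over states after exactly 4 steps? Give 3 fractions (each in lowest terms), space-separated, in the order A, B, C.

Propagating the distribution step by step (d_{t+1} = d_t * P):
d_0 = (A=2/3, B=1/3, C=0)
  d_1[A] = 2/3*3/7 + 1/3*1/7 + 0*3/7 = 1/3
  d_1[B] = 2/3*1/7 + 1/3*3/7 + 0*3/7 = 5/21
  d_1[C] = 2/3*3/7 + 1/3*3/7 + 0*1/7 = 3/7
d_1 = (A=1/3, B=5/21, C=3/7)
  d_2[A] = 1/3*3/7 + 5/21*1/7 + 3/7*3/7 = 53/147
  d_2[B] = 1/3*1/7 + 5/21*3/7 + 3/7*3/7 = 1/3
  d_2[C] = 1/3*3/7 + 5/21*3/7 + 3/7*1/7 = 15/49
d_2 = (A=53/147, B=1/3, C=15/49)
  d_3[A] = 53/147*3/7 + 1/3*1/7 + 15/49*3/7 = 1/3
  d_3[B] = 53/147*1/7 + 1/3*3/7 + 15/49*3/7 = 335/1029
  d_3[C] = 53/147*3/7 + 1/3*3/7 + 15/49*1/7 = 117/343
d_3 = (A=1/3, B=335/1029, C=117/343)
  d_4[A] = 1/3*3/7 + 335/1029*1/7 + 117/343*3/7 = 2417/7203
  d_4[B] = 1/3*1/7 + 335/1029*3/7 + 117/343*3/7 = 1/3
  d_4[C] = 1/3*3/7 + 335/1029*3/7 + 117/343*1/7 = 795/2401
d_4 = (A=2417/7203, B=1/3, C=795/2401)

Answer: 2417/7203 1/3 795/2401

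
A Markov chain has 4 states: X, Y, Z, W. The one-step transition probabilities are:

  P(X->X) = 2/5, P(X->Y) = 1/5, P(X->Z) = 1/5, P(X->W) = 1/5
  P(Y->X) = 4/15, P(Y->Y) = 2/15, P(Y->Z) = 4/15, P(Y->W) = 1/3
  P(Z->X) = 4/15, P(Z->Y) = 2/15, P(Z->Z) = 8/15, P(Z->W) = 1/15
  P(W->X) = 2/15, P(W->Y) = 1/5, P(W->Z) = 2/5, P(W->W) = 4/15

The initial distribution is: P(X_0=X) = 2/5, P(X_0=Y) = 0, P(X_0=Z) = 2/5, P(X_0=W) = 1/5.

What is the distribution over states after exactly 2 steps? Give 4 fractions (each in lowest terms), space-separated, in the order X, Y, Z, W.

Propagating the distribution step by step (d_{t+1} = d_t * P):
d_0 = (X=2/5, Y=0, Z=2/5, W=1/5)
  d_1[X] = 2/5*2/5 + 0*4/15 + 2/5*4/15 + 1/5*2/15 = 22/75
  d_1[Y] = 2/5*1/5 + 0*2/15 + 2/5*2/15 + 1/5*1/5 = 13/75
  d_1[Z] = 2/5*1/5 + 0*4/15 + 2/5*8/15 + 1/5*2/5 = 28/75
  d_1[W] = 2/5*1/5 + 0*1/3 + 2/5*1/15 + 1/5*4/15 = 4/25
d_1 = (X=22/75, Y=13/75, Z=28/75, W=4/25)
  d_2[X] = 22/75*2/5 + 13/75*4/15 + 28/75*4/15 + 4/25*2/15 = 64/225
  d_2[Y] = 22/75*1/5 + 13/75*2/15 + 28/75*2/15 + 4/25*1/5 = 184/1125
  d_2[Z] = 22/75*1/5 + 13/75*4/15 + 28/75*8/15 + 4/25*2/5 = 46/125
  d_2[W] = 22/75*1/5 + 13/75*1/3 + 28/75*1/15 + 4/25*4/15 = 23/125
d_2 = (X=64/225, Y=184/1125, Z=46/125, W=23/125)

Answer: 64/225 184/1125 46/125 23/125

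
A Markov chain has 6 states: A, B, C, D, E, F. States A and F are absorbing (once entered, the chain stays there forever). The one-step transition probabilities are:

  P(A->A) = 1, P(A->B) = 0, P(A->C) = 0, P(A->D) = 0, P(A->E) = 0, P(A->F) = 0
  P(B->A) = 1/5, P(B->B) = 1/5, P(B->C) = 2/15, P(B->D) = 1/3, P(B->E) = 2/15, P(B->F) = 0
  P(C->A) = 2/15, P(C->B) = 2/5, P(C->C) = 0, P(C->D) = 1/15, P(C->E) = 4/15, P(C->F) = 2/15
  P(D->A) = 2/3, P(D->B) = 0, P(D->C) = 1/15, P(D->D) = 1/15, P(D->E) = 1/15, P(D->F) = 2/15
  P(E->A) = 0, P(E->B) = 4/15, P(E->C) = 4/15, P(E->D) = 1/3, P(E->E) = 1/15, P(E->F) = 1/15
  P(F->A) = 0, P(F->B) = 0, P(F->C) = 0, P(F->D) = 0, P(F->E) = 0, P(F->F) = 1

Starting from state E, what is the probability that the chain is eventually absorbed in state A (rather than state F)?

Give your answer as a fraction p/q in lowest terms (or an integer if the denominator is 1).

Let a_i = P(absorbed in A | start in state i).
Boundary conditions: a_A = 1, a_F = 0.
For each transient state i, a_i = sum_j P(i->j) * a_j:
  a_B = 1/5*a_A + 1/5*a_B + 2/15*a_C + 1/3*a_D + 2/15*a_E + 0*a_F
  a_C = 2/15*a_A + 2/5*a_B + 0*a_C + 1/15*a_D + 4/15*a_E + 2/15*a_F
  a_D = 2/3*a_A + 0*a_B + 1/15*a_C + 1/15*a_D + 1/15*a_E + 2/15*a_F
  a_E = 0*a_A + 4/15*a_B + 4/15*a_C + 1/3*a_D + 1/15*a_E + 1/15*a_F

Substituting a_A = 1 and a_F = 0, rearrange to (I - Q) a = r where r[i] = P(i -> A):
  [4/5, -2/15, -1/3, -2/15] . (a_B, a_C, a_D, a_E) = 1/5
  [-2/5, 1, -1/15, -4/15] . (a_B, a_C, a_D, a_E) = 2/15
  [0, -1/15, 14/15, -1/15] . (a_B, a_C, a_D, a_E) = 2/3
  [-4/15, -4/15, -1/3, 14/15] . (a_B, a_C, a_D, a_E) = 0

Solving yields:
  a_B = 20957/25164
  a_C = 3007/4194
  a_D = 5146/6291
  a_E = 9247/12582

Starting state is E, so the absorption probability is a_E = 9247/12582.

Answer: 9247/12582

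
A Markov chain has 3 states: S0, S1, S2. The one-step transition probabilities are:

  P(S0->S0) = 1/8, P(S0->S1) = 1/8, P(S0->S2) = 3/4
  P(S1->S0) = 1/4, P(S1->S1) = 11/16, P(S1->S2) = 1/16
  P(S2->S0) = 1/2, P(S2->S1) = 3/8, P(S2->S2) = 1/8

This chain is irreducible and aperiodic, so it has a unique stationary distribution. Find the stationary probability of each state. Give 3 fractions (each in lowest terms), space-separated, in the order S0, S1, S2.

Answer: 32/113 50/113 31/113

Derivation:
The stationary distribution satisfies pi = pi * P, i.e.:
  pi_S0 = 1/8*pi_S0 + 1/4*pi_S1 + 1/2*pi_S2
  pi_S1 = 1/8*pi_S0 + 11/16*pi_S1 + 3/8*pi_S2
  pi_S2 = 3/4*pi_S0 + 1/16*pi_S1 + 1/8*pi_S2
with normalization: pi_S0 + pi_S1 + pi_S2 = 1.

Using the first 2 balance equations plus normalization, the linear system A*pi = b is:
  [-7/8, 1/4, 1/2] . pi = 0
  [1/8, -5/16, 3/8] . pi = 0
  [1, 1, 1] . pi = 1

Solving yields:
  pi_S0 = 32/113
  pi_S1 = 50/113
  pi_S2 = 31/113

Verification (pi * P):
  32/113*1/8 + 50/113*1/4 + 31/113*1/2 = 32/113 = pi_S0  (ok)
  32/113*1/8 + 50/113*11/16 + 31/113*3/8 = 50/113 = pi_S1  (ok)
  32/113*3/4 + 50/113*1/16 + 31/113*1/8 = 31/113 = pi_S2  (ok)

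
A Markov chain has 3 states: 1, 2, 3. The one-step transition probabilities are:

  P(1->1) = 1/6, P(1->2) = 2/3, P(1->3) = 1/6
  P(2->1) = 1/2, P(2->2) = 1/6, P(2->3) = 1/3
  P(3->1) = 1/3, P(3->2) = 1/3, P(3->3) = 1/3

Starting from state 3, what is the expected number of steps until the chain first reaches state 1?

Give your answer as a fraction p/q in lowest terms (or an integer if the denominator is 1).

Let h_i = expected steps to first reach 1 from state i.
Boundary: h_1 = 0.
First-step equations for the other states:
  h_2 = 1 + 1/2*h_1 + 1/6*h_2 + 1/3*h_3
  h_3 = 1 + 1/3*h_1 + 1/3*h_2 + 1/3*h_3

Substituting h_1 = 0 and rearranging gives the linear system (I - Q) h = 1:
  [5/6, -1/3] . (h_2, h_3) = 1
  [-1/3, 2/3] . (h_2, h_3) = 1

Solving yields:
  h_2 = 9/4
  h_3 = 21/8

Starting state is 3, so the expected hitting time is h_3 = 21/8.

Answer: 21/8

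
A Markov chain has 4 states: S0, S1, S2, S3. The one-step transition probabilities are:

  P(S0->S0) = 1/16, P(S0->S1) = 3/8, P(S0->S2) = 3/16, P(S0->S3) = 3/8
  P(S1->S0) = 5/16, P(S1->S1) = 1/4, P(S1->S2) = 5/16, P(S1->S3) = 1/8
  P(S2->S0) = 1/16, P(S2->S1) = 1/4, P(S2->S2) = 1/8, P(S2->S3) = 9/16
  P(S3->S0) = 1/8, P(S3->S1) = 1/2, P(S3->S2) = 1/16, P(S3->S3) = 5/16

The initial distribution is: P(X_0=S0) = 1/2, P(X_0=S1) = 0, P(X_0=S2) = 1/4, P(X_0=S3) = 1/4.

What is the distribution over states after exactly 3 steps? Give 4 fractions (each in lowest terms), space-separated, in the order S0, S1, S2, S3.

Answer: 2793/16384 703/2048 3055/16384 307/1024

Derivation:
Propagating the distribution step by step (d_{t+1} = d_t * P):
d_0 = (S0=1/2, S1=0, S2=1/4, S3=1/4)
  d_1[S0] = 1/2*1/16 + 0*5/16 + 1/4*1/16 + 1/4*1/8 = 5/64
  d_1[S1] = 1/2*3/8 + 0*1/4 + 1/4*1/4 + 1/4*1/2 = 3/8
  d_1[S2] = 1/2*3/16 + 0*5/16 + 1/4*1/8 + 1/4*1/16 = 9/64
  d_1[S3] = 1/2*3/8 + 0*1/8 + 1/4*9/16 + 1/4*5/16 = 13/32
d_1 = (S0=5/64, S1=3/8, S2=9/64, S3=13/32)
  d_2[S0] = 5/64*1/16 + 3/8*5/16 + 9/64*1/16 + 13/32*1/8 = 93/512
  d_2[S1] = 5/64*3/8 + 3/8*1/4 + 9/64*1/4 + 13/32*1/2 = 185/512
  d_2[S2] = 5/64*3/16 + 3/8*5/16 + 9/64*1/8 + 13/32*1/16 = 179/1024
  d_2[S3] = 5/64*3/8 + 3/8*1/8 + 9/64*9/16 + 13/32*5/16 = 289/1024
d_2 = (S0=93/512, S1=185/512, S2=179/1024, S3=289/1024)
  d_3[S0] = 93/512*1/16 + 185/512*5/16 + 179/1024*1/16 + 289/1024*1/8 = 2793/16384
  d_3[S1] = 93/512*3/8 + 185/512*1/4 + 179/1024*1/4 + 289/1024*1/2 = 703/2048
  d_3[S2] = 93/512*3/16 + 185/512*5/16 + 179/1024*1/8 + 289/1024*1/16 = 3055/16384
  d_3[S3] = 93/512*3/8 + 185/512*1/8 + 179/1024*9/16 + 289/1024*5/16 = 307/1024
d_3 = (S0=2793/16384, S1=703/2048, S2=3055/16384, S3=307/1024)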